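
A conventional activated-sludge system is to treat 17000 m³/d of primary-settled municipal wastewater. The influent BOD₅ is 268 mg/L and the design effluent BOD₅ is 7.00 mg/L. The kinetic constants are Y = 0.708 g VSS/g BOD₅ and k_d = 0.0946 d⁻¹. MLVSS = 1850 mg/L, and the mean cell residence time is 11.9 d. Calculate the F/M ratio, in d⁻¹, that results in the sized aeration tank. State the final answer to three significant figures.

Steady-state biomass mass balance: V·X·(1 + k_d·θ_c) = Y·Q·(S₀ − S)·θ_c, so V = 0.708 × 17000 × (268 − 7.00) × 11.9 / [1850 × (1 + 0.0946 × 11.9)] = 3.74×10^7 / 3933 = 9506 m³.
F/M = Q·S₀ / (V·X) = 17000 × 268 / (9506 × 1850) = 0.2591 g BOD₅·(g VSS·d)⁻¹.

F/M ≈ 0.259 d⁻¹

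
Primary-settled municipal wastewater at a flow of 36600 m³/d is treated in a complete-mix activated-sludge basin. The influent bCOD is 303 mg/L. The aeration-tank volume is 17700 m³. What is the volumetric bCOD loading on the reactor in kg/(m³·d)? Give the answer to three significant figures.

L_v ≈ 0.627 kg bCOD/(m³·d)

L_v = Q S₀ / V = 36600 × 303 × 10⁻³ / 17700 = 0.6265 kg/(m³·d).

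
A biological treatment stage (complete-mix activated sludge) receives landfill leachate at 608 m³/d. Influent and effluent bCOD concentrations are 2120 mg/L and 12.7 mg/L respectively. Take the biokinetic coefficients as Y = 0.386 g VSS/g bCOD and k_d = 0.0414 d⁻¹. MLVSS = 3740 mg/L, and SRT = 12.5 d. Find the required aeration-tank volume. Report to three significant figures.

V ≈ 1090 m³

From the SRT design equation V = Y Q (S₀−S) θ_c / [X (1 + k_d θ_c)] = 0.386 × 608 × (2120 − 12.7) × 12.5 / [3740 × (1 + 0.0414 × 12.5)] = 6.18×10^6 / 5675 = 1089 m³.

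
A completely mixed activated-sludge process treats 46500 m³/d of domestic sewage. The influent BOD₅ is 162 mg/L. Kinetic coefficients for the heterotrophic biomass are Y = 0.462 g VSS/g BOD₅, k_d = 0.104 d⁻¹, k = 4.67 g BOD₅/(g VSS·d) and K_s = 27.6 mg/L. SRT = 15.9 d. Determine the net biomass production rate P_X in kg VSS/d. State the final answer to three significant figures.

From the Monod/SRT balance for a CMAS, S = K_s·(1+k_d θ_c)/[θ_c·(Y k − k_d) − 1] = 27.6 × (1 + 0.104 × 15.9) / [15.9 × (0.462 × 4.67 − 0.104) − 1] = 73.24 / 31.65 = 2.314 mg/L.
Observed yield with endogenous decay: Y_obs = Y / (1 + k_d·θ_c) = 0.462 / (1 + 0.104 × 15.9) = 0.462 / 2.654 = 0.1741 g VSS/g BOD₅.
ΔS = 162 − 2.31 = 159.7 mg/L, so the substrate removal rate is 46500 × 159.7/1000 = 7426 kg BOD₅/d.
Biomass produced: P_X = Y_obs·Q·ΔS = 0.1741 × 7426 ≈ 1293 kg VSS/d.

P_X ≈ 1290 kg VSS/d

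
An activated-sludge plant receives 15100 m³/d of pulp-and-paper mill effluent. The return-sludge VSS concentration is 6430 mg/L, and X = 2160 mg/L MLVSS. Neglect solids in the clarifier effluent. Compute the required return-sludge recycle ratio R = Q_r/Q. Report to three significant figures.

R ≈ 0.506

Solids balance on the clarifier gives (1+R)X = R·X_r, so R = X/(X_r − X) = 2160 / (6430 − 2160) = 0.5059.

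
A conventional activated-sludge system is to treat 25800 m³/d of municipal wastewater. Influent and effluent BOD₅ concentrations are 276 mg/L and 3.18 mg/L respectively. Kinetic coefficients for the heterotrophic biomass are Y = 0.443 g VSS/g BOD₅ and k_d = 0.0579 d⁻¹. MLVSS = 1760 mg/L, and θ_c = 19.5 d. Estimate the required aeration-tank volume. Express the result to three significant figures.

Steady-state biomass mass balance: V·X·(1 + k_d·θ_c) = Y·Q·(S₀ − S)·θ_c, so V = 0.443 × 25800 × (276 − 3.18) × 19.5 / [1760 × (1 + 0.0579 × 19.5)] = 6.08×10^7 / 3747 = 16227 m³.

V ≈ 16200 m³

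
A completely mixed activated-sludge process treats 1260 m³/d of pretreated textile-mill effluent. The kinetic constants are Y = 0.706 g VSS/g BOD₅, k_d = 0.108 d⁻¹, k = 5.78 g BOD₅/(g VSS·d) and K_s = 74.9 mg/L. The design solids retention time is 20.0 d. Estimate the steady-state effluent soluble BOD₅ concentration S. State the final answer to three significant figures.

S ≈ 3.02 mg/L

From the Monod/SRT balance for a CMAS, S = K_s·(1+k_d θ_c)/[θ_c·(Y k − k_d) − 1] = 74.9 × (1 + 0.108 × 20.0) / [20.0 × (0.706 × 5.78 − 0.108) − 1] = 236.7 / 78.45 = 3.017 mg/L.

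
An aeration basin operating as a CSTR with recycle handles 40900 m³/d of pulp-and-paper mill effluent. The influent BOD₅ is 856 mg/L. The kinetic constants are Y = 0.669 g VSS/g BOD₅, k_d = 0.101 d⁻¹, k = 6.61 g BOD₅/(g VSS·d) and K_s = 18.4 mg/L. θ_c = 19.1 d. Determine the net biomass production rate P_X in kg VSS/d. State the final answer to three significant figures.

P_X ≈ 7990 kg VSS/d

For a completely mixed reactor with recycle the Lawrence–McCarty relation gives S = K_s·(1 + k_d·θ_c) / [θ_c·(Y·k − k_d) − 1] = 18.4 × (1 + 0.101 × 19.1) / [19.1 × (0.669 × 6.61 − 0.101) − 1] = 53.90 / 81.53 = 0.6610 mg/L.
Observed yield with endogenous decay: Y_obs = Y / (1 + k_d·θ_c) = 0.669 / (1 + 0.101 × 19.1) = 0.669 / 2.929 = 0.2284 g VSS/g BOD₅.
Q·(S₀ − S) = 40900 × (856 − 0.661) × 10⁻³ = 34983 kg/d removed.
Net biomass production P_X = Y_obs × Q·(S₀ − S) = 0.2284 × 34983 = 7990 kg VSS/d.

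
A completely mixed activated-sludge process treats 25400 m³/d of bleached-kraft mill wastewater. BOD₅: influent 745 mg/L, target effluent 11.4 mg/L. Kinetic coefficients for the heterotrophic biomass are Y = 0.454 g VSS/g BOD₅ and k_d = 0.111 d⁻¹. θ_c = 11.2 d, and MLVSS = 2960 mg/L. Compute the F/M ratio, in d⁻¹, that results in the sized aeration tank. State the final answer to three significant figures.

From the SRT design equation V = Y Q (S₀−S) θ_c / [X (1 + k_d θ_c)] = 0.454 × 25400 × (745 − 11.4) × 11.2 / [2960 × (1 + 0.111 × 11.2)] = 9.47×10^7 / 6640 = 14269 m³.
Food-to-microorganism ratio F/M = Q S₀ / (V X) = 25400 × 745 / (14269 × 2960) = 0.4480 d⁻¹.

F/M ≈ 0.448 d⁻¹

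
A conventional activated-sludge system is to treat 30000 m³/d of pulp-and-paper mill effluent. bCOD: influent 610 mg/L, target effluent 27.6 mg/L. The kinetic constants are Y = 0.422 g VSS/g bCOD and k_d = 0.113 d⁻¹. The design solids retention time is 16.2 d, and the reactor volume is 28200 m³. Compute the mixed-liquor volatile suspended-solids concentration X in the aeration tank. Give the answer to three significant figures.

X = Y·Q·ΔS·θ_c / [V·(1 + k_d θ_c)] = 0.422 × 30000 × (610 − 27.6) × 16.2 / [28200 × (1 + 0.113 × 16.2)] = 1496 mg/L.

X ≈ 1500 mg/L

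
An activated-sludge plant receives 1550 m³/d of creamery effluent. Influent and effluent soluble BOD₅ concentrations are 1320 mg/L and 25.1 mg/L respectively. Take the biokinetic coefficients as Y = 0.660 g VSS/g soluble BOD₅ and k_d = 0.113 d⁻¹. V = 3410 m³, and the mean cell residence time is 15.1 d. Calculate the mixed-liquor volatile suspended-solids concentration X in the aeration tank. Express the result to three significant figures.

Solving the biomass balance for X: X = Y Q (S₀−S) θ_c / [V (1+k_d θ_c)] = 0.660 × 1550 × (1320 − 25.1) × 15.1 / [3410 × (1 + 0.113 × 15.1)] = 2167 mg/L.

X ≈ 2170 mg/L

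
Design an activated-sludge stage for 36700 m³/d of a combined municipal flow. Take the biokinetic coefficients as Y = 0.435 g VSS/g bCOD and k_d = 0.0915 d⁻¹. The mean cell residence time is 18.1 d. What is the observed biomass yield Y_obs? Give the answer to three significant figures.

Y_obs ≈ 0.164 g VSS/g bCOD

Correct the yield for decay: Y_obs = Y/(1 + k_d θ_c) = 0.435 / (1 + 0.0915 × 18.1) = 0.435 / 2.656 = 0.1638.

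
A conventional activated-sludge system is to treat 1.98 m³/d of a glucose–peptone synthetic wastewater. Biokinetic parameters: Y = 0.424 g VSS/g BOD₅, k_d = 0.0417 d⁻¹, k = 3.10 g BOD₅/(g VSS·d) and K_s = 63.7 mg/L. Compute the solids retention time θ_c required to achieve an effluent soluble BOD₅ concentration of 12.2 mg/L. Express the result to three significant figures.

At the target effluent, Y k S/(K_s+S) = 0.424×3.10×12.2/75.90 = 0.2113 d⁻¹.
Then 1/θ_c = μ − k_d = 0.2113 − 0.0417 = 0.1696 d⁻¹, giving θ_c = 5.897 d.

θ_c ≈ 5.90 d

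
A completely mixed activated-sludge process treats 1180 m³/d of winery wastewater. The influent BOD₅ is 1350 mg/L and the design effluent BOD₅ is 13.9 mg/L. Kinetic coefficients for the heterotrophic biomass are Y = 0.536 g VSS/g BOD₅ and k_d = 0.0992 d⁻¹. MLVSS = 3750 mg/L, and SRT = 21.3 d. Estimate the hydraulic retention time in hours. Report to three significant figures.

Steady-state biomass mass balance: V·X·(1 + k_d·θ_c) = Y·Q·(S₀ − S)·θ_c, so V = 0.536 × 1180 × (1350 − 13.9) × 21.3 / [3750 × (1 + 0.0992 × 21.3)] = 1.8×10^7 / 11674 = 1542 m³.
HRT = V/Q = 1542 m³ / 1180 m³·d⁻¹ = 1.307 d × 24 = 31.36 h.

τ ≈ 31.4 h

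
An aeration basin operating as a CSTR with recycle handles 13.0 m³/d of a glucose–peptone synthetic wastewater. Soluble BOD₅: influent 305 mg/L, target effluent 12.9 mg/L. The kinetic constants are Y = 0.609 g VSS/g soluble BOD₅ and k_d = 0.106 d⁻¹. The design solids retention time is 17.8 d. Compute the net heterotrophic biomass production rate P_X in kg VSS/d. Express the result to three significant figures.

Y_obs = Y / (1 + k_d θ_c) = 0.609 / (1 + 0.106 × 17.8) = 0.609 / 2.887 = 0.2110.
Mass of soluble BOD₅ removed per day: Q(S₀ − S) = 13.0 × 292.1 g/m³ = 3.797 kg/d.
So the net sludge growth is P_X = 0.2110 × 3.797 = 0.8011 kg VSS/d.

P_X ≈ 0.801 kg VSS/d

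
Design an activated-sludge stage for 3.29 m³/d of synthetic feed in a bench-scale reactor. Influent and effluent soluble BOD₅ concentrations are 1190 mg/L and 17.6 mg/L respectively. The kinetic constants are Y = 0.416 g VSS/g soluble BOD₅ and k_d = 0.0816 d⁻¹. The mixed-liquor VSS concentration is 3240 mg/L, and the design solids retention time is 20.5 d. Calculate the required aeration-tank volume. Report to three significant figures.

From the SRT design equation V = Y Q (S₀−S) θ_c / [X (1 + k_d θ_c)] = 0.416 × 3.29 × (1190 − 17.6) × 20.5 / [3240 × (1 + 0.0816 × 20.5)] = 3.29×10^4 / 8660 = 3.798 m³.

V ≈ 3.80 m³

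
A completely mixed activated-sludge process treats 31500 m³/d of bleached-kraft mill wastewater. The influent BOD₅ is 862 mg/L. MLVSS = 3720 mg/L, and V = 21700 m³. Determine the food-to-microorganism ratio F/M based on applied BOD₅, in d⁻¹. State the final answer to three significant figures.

F/M ≈ 0.336 d⁻¹

F/M = applied load / biomass = Q·S₀/(V·X) = 31500 × 862 / (21700 × 3720) = 0.3364 d⁻¹.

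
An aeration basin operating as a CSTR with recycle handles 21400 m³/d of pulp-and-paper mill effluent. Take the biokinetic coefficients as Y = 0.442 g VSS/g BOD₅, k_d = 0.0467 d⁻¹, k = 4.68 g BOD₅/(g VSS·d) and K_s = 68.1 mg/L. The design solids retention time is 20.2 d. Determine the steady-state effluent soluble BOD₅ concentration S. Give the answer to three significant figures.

For a completely mixed reactor with recycle the Lawrence–McCarty relation gives S = K_s·(1 + k_d·θ_c) / [θ_c·(Y·k − k_d) − 1] = 68.1 × (1 + 0.0467 × 20.2) / [20.2 × (0.442 × 4.68 − 0.0467) − 1] = 132.3 / 39.84 = 3.322 mg/L.

S ≈ 3.32 mg/L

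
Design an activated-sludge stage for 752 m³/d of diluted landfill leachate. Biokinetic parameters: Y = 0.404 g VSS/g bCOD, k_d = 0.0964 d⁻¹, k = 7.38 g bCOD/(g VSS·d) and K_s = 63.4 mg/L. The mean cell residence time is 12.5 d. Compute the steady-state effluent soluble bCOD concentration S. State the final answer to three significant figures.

From the Monod/SRT balance for a CMAS, S = K_s·(1+k_d θ_c)/[θ_c·(Y k − k_d) − 1] = 63.4 × (1 + 0.0964 × 12.5) / [12.5 × (0.404 × 7.38 − 0.0964) − 1] = 139.8 / 35.06 = 3.987 mg/L.

S ≈ 3.99 mg/L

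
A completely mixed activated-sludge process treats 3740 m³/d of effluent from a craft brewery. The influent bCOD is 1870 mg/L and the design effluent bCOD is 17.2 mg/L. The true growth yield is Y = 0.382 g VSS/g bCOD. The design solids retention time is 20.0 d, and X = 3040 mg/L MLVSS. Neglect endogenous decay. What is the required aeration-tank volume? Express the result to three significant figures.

V ≈ 17400 m³

With k_d = 0 the design equation reduces to V = Y Q (S₀−S) θ_c / X = 0.382 × 3740 × (1870 − 17.2) × 20.0 / 3040 = 17415 m³.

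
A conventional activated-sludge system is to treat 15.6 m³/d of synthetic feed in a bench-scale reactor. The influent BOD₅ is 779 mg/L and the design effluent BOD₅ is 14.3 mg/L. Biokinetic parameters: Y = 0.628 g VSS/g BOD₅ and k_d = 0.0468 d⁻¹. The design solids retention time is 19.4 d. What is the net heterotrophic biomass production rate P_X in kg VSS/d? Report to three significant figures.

The observed yield is Y_obs = Y/(1 + k_d·θ_c) = 0.628 / (1 + 0.0468 × 19.4) = 0.628 / 1.908 = 0.3292 g VSS per g BOD₅ removed.
Q·(S₀ − S) = 15.6 × (779 − 14.3) × 10⁻³ = 11.93 kg/d removed.
So the net sludge growth is P_X = 0.3292 × 11.93 = 3.927 kg VSS/d.

P_X ≈ 3.93 kg VSS/d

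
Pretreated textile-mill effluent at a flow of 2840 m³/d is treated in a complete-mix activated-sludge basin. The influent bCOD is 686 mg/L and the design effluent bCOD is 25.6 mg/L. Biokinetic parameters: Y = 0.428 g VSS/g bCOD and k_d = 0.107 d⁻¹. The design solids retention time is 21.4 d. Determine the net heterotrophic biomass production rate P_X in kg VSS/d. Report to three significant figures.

Observed yield with endogenous decay: Y_obs = Y / (1 + k_d·θ_c) = 0.428 / (1 + 0.107 × 21.4) = 0.428 / 3.290 = 0.1301 g VSS/g bCOD.
Mass of bCOD removed per day: Q(S₀ − S) = 2840 × 660.4 g/m³ = 1876 kg/d.
P_X = Y_obs · Q(S₀ − S) = 0.1301 × 1876 = 244.0 kg VSS/d.

P_X ≈ 244 kg VSS/d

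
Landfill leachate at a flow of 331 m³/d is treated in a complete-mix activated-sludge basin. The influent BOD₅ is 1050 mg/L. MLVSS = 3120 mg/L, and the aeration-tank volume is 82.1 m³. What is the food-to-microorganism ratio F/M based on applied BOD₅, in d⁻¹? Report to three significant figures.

F/M ≈ 1.36 d⁻¹

F/M = applied load / biomass = Q·S₀/(V·X) = 331 × 1050 / (82.10 × 3120) = 1.357 d⁻¹.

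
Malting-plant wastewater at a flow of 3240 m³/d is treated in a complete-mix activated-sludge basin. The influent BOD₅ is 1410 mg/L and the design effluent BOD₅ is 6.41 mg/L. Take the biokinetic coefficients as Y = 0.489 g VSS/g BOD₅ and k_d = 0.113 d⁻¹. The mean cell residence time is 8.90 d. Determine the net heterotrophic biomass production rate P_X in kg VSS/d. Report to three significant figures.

Y_obs = Y / (1 + k_d θ_c) = 0.489 / (1 + 0.113 × 8.90) = 0.489 / 2.006 = 0.2438.
Q·(S₀ − S) = 3240 × (1410 − 6.41) × 10⁻³ = 4548 kg/d removed.
So the net sludge growth is P_X = 0.2438 × 4548 = 1109 kg VSS/d.

P_X ≈ 1110 kg VSS/d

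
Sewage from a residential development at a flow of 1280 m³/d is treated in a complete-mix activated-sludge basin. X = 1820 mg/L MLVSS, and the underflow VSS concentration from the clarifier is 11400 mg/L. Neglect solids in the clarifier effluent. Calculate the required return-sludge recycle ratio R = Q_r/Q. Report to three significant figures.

Solids balance on the clarifier gives (1+R)X = R·X_r, so R = X/(X_r − X) = 1820 / (11400 − 1820) = 0.1900.

R ≈ 0.190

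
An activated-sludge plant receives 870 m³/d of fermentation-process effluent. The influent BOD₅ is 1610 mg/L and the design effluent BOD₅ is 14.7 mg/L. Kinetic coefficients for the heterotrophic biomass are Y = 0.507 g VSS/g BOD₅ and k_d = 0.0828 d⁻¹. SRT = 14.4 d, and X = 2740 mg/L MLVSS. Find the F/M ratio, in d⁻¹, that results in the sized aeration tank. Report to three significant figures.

From the SRT design equation V = Y Q (S₀−S) θ_c / [X (1 + k_d θ_c)] = 0.507 × 870 × (1610 − 14.7) × 14.4 / [2740 × (1 + 0.0828 × 14.4)] = 1.01×10^7 / 6007 = 1687 m³.
Food-to-microorganism ratio F/M = Q S₀ / (V X) = 870 × 1610 / (1687 × 2740) = 0.3031 d⁻¹.

F/M ≈ 0.303 d⁻¹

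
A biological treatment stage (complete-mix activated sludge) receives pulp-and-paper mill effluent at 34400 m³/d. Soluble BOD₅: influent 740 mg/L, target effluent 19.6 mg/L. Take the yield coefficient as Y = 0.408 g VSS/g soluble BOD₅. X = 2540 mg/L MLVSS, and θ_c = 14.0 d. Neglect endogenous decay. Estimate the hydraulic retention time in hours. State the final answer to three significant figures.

τ ≈ 38.9 h

Biomass mass balance (decay neglected): V·X = Y·Q·(S₀ − S)·θ_c, so V = 0.408 × 34400 × (740 − 19.6) × 14.0 / 2540 = 55730 m³.
Hydraulic retention time τ = V/Q = 55730 / 34400 = 1.620 d = 38.88 h.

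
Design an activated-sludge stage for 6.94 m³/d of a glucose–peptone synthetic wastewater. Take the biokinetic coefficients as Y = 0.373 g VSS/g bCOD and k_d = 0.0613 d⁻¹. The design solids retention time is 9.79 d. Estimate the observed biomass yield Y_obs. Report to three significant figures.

Y_obs ≈ 0.233 g VSS/g bCOD

Observed yield with endogenous decay: Y_obs = Y / (1 + k_d·θ_c) = 0.373 / (1 + 0.0613 × 9.79) = 0.373 / 1.600 = 0.2331 g VSS/g bCOD.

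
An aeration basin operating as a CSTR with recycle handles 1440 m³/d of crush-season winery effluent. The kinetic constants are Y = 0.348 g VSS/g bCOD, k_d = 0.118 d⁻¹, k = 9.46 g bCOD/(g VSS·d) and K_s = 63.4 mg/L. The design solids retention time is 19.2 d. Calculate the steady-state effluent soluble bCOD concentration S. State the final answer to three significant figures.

For a completely mixed reactor with recycle the Lawrence–McCarty relation gives S = K_s·(1 + k_d·θ_c) / [θ_c·(Y·k − k_d) − 1] = 63.4 × (1 + 0.118 × 19.2) / [19.2 × (0.348 × 9.46 − 0.118) − 1] = 207.0 / 59.94 = 3.454 mg/L.

S ≈ 3.45 mg/L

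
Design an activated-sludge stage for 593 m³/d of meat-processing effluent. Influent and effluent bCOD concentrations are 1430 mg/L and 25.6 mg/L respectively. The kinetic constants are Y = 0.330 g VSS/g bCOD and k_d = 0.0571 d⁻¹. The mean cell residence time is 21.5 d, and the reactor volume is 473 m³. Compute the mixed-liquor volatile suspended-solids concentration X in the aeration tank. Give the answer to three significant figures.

X = Y·Q·ΔS·θ_c / [V·(1 + k_d θ_c)] = 0.330 × 593 × (1430 − 25.6) × 21.5 / [473 × (1 + 0.0571 × 21.5)] = 5608 mg/L.

X ≈ 5610 mg/L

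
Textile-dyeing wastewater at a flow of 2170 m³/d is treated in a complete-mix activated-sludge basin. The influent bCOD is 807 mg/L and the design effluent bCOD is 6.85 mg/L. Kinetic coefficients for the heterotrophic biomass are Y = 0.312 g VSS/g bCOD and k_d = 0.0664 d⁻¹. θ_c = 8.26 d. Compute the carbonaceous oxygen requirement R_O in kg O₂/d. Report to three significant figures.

Correct the yield for decay: Y_obs = Y/(1 + k_d θ_c) = 0.312 / (1 + 0.0664 × 8.26) = 0.312 / 1.548 = 0.2015.
ΔS = 807 − 6.85 = 800.1 mg/L, so the substrate removal rate is 2170 × 800.1/1000 = 1736 kg bCOD/d.
Net sludge production P_X = 0.2015 × 1736 = 349.9 kg VSS/d.
R_O = Q·ΔS − 1.42 P_X = 1736 − 496.8 = 1240 kg O₂/d.

R_O ≈ 1240 kg O₂/d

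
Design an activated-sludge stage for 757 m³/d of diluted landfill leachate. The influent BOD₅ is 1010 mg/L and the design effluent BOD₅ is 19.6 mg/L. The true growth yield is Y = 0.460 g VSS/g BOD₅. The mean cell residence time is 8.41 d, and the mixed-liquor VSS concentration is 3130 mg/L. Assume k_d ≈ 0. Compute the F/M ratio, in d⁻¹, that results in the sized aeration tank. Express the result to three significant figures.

With k_d = 0 the design equation reduces to V = Y Q (S₀−S) θ_c / X = 0.460 × 757 × (1010 − 19.6) × 8.41 / 3130 = 926.7 m³.
Food-to-microorganism ratio F/M = Q S₀ / (V X) = 757 × 1010 / (926.7 × 3130) = 0.2636 d⁻¹.

F/M ≈ 0.264 d⁻¹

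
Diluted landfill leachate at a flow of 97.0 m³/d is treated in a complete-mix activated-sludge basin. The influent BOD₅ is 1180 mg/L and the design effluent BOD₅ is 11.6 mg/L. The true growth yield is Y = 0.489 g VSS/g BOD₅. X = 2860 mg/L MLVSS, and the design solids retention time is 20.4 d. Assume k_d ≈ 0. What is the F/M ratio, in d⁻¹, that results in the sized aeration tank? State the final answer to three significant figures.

F/M ≈ 0.101 d⁻¹

V·X = Y·Q·ΔS·θ_c gives V = 0.489 × 97.0 × (1180 − 11.6) × 20.4 / 2860 = 395.3 m³.
F/M = Q·S₀ / (V·X) = 97.0 × 1180 / (395.3 × 2860) = 0.1012 g BOD₅·(g VSS·d)⁻¹.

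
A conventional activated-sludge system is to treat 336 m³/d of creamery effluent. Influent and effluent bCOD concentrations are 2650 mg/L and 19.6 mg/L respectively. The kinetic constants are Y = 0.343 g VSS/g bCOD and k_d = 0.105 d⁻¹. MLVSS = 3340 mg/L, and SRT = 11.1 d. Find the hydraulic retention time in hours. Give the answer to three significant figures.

Steady-state biomass mass balance: V·X·(1 + k_d·θ_c) = Y·Q·(S₀ − S)·θ_c, so V = 0.343 × 336 × (2650 − 19.6) × 11.1 / [3340 × (1 + 0.105 × 11.1)] = 3.36×10^6 / 7233 = 465.2 m³.
τ = V/Q = 465.2/336 = 1.385 d, or 33.23 h.

τ ≈ 33.2 h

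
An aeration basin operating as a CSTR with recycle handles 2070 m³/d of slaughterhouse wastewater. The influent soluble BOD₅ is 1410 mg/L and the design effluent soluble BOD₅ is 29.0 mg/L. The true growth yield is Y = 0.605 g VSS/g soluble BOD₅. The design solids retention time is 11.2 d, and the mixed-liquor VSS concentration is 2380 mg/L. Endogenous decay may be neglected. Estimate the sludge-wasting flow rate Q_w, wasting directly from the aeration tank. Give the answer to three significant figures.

With k_d = 0 the design equation reduces to V = Y Q (S₀−S) θ_c / X = 0.605 × 2070 × (1410 − 29.0) × 11.2 / 2380 = 8139 m³.
With mixed-liquor wasting, θ_c = V/Q_w, so Q_w = V/θ_c = 8139/11.2 = 726.7 m³/d.

Q_w ≈ 727 m³/d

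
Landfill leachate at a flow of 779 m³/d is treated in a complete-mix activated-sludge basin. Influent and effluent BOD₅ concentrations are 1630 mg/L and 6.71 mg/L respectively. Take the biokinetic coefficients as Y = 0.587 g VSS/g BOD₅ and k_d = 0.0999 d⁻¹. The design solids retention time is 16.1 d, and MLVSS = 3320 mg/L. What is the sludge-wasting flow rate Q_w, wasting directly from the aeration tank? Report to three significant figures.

Q_w ≈ 85.7 m³/d

From the SRT design equation V = Y Q (S₀−S) θ_c / [X (1 + k_d θ_c)] = 0.587 × 779 × (1630 − 6.71) × 16.1 / [3320 × (1 + 0.0999 × 16.1)] = 1.2×10^7 / 8660 = 1380 m³.
For wasting at MLVSS concentration, Q_w = V/θ_c = 1380/16.1 = 85.72 m³/d.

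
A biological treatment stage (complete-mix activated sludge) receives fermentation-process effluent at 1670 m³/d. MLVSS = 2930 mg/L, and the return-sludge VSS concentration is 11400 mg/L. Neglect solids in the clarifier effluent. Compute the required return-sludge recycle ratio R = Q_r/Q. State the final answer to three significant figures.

R = Q_r/Q = X/(X_r − X) = 2930 / (11400 − 2930) = 0.3459.

R ≈ 0.346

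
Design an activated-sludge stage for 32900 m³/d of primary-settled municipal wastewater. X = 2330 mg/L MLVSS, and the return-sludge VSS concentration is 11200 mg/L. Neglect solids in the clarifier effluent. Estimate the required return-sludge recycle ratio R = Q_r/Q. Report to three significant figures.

Solids balance on the clarifier gives (1+R)X = R·X_r, so R = X/(X_r − X) = 2330 / (11200 − 2330) = 0.2627.

R ≈ 0.263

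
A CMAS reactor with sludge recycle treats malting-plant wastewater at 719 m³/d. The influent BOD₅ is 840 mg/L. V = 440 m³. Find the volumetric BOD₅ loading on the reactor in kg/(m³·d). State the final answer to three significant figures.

Applied BOD₅ load per unit volume = Q·S₀/V = (719 × 840/1000)/440.0 = 1.373 kg BOD₅·m⁻³·d⁻¹.

L_v ≈ 1.37 kg BOD₅/(m³·d)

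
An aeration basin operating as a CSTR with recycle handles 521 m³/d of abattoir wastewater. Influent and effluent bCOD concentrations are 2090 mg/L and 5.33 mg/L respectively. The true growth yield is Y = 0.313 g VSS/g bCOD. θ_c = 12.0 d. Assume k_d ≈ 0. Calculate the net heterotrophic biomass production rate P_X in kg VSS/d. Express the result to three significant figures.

P_X ≈ 340 kg VSS/d

With endogenous decay neglected, the observed yield equals the true yield: Y_obs = Y = 0.313 g VSS/g bCOD.
Mass of bCOD removed per day: Q(S₀ − S) = 521 × 2085 g/m³ = 1086 kg/d.
Net biomass production P_X = Y_obs × Q·(S₀ − S) = 0.3130 × 1086 = 340.0 kg VSS/d.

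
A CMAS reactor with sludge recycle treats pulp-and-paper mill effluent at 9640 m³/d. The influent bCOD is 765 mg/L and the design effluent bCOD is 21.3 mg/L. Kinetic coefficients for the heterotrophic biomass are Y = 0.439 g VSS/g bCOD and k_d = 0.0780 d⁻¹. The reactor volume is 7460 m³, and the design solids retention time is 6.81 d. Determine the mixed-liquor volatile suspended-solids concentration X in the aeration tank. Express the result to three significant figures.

X ≈ 1880 mg/L

X = Y·Q·ΔS·θ_c / [V·(1 + k_d θ_c)] = 0.439 × 9640 × (765 − 21.3) × 6.81 / [7460 × (1 + 0.0780 × 6.81)] = 1876 mg/L.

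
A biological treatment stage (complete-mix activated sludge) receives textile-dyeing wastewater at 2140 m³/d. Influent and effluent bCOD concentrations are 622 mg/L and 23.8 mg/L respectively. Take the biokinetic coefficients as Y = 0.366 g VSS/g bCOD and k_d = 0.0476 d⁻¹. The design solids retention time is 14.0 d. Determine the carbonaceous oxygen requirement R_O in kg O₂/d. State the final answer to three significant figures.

R_O ≈ 881 kg O₂/d

The observed yield is Y_obs = Y/(1 + k_d·θ_c) = 0.366 / (1 + 0.0476 × 14.0) = 0.366 / 1.666 = 0.2196 g VSS per g bCOD removed.
Q·(S₀ − S) = 2140 × (622 − 23.8) × 10⁻³ = 1280 kg/d removed.
Net sludge production P_X = 0.2196 × 1280 = 281.2 kg VSS/d.
R_O = Q·(S₀ − S) − 1.42·P_X = 1280 − 1.42 × 281.2 = 880.9 kg O₂/d.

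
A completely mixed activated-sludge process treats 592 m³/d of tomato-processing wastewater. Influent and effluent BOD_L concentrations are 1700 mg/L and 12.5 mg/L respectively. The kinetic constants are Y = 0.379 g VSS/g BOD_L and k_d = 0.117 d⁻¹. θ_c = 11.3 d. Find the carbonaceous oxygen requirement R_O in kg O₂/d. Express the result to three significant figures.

R_O ≈ 767 kg O₂/d

Correct the yield for decay: Y_obs = Y/(1 + k_d θ_c) = 0.379 / (1 + 0.117 × 11.3) = 0.379 / 2.322 = 0.1632.
Q·(S₀ − S) = 592 × (1700 − 12.5) × 10⁻³ = 999.0 kg/d removed.
Net sludge production P_X = 0.1632 × 999.0 = 163.1 kg VSS/d.
R_O = Q·ΔS − 1.42 P_X = 999.0 − 231.5 = 767.5 kg O₂/d.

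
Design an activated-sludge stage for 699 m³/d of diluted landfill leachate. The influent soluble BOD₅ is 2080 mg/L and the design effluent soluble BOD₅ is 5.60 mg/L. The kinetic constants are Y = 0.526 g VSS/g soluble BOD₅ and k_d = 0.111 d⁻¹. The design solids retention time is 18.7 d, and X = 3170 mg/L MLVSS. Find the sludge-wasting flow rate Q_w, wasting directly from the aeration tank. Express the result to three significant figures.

Q_w ≈ 78.2 m³/d

Rearranging the biomass balance for a CMAS with decay, V = Y·Q·ΔS·θ_c / [X·(1+k_d θ_c)] = 0.526 × 699 × (2080 − 5.60) × 18.7 / [3170 × (1 + 0.111 × 18.7)] = 1.43×10^7 / 9750 = 1463 m³.
With mixed-liquor wasting, θ_c = V/Q_w, so Q_w = V/θ_c = 1463/18.7 = 78.23 m³/d.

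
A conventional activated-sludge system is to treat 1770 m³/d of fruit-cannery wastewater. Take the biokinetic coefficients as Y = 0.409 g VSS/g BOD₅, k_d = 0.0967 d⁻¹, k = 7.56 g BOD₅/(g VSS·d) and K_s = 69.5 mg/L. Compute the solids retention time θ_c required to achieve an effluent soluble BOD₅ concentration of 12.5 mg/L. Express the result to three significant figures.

θ_c ≈ 2.67 d

From 1/θ_c = Y·k·S/(K_s + S) − k_d: Y·k·S/(K_s+S) = 0.409 × 7.56 × 12.5 / (69.5 + 12.5) = 0.4713 d⁻¹.
θ_c = 1/(μ − k_d) = 1/(0.4713 − 0.0967) = 1/0.3746 = 2.669 d.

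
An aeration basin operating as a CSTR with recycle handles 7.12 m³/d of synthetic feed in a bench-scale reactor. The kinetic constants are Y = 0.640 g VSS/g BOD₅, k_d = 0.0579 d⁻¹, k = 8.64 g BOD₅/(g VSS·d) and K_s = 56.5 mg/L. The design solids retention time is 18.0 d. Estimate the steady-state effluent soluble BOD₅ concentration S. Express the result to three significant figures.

S ≈ 1.18 mg/L

Effluent substrate depends only on kinetics and SRT: S = K_s(1 + k_d θ_c) / [θ_c(Yk − k_d) − 1] = 56.5 × (1 + 0.0579 × 18.0) / [18.0 × (0.640 × 8.64 − 0.0579) − 1] = 115.4 / 97.49 = 1.184 mg/L.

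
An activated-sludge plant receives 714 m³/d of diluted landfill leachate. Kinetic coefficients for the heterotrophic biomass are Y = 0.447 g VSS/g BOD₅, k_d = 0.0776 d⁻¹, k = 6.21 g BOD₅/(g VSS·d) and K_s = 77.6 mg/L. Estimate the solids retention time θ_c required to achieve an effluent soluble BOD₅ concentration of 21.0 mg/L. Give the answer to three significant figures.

θ_c ≈ 1.95 d

At the target effluent, Y k S/(K_s+S) = 0.447×6.21×21.0/98.60 = 0.5912 d⁻¹.
Then 1/θ_c = μ − k_d = 0.5912 − 0.0776 = 0.5136 d⁻¹, giving θ_c = 1.947 d.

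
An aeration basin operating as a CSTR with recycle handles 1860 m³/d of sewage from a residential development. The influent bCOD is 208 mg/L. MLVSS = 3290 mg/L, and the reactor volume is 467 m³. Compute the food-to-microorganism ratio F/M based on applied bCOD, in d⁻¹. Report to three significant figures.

F/M = Q·S₀ / (V·X) = 1860 × 208 / (467.0 × 3290) = 0.2518 g bCOD·(g VSS·d)⁻¹.

F/M ≈ 0.252 d⁻¹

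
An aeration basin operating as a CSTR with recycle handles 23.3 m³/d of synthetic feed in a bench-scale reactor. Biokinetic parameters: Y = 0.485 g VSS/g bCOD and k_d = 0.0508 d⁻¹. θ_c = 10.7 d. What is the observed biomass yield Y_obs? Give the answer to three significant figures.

Observed yield with endogenous decay: Y_obs = Y / (1 + k_d·θ_c) = 0.485 / (1 + 0.0508 × 10.7) = 0.485 / 1.544 = 0.3142 g VSS/g bCOD.

Y_obs ≈ 0.314 g VSS/g bCOD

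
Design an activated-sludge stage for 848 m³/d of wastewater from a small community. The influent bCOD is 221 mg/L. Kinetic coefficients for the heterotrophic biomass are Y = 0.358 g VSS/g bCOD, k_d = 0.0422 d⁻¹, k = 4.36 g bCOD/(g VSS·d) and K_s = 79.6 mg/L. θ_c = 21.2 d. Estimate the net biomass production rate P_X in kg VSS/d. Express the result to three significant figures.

Effluent substrate depends only on kinetics and SRT: S = K_s(1 + k_d θ_c) / [θ_c(Yk − k_d) − 1] = 79.6 × (1 + 0.0422 × 21.2) / [21.2 × (0.358 × 4.36 − 0.0422) − 1] = 150.8 / 31.20 = 4.834 mg/L.
Y_obs = Y / (1 + k_d θ_c) = 0.358 / (1 + 0.0422 × 21.2) = 0.358 / 1.895 = 0.1890.
Substrate removed = Q·(S₀ − S) = 848 m³/d × (221 − 4.83) g/m³ = 1.83×10^5 g/d = 183.3 kg/d.
P_X = Y_obs · Q(S₀ − S) = 0.1890 × 183.3 = 34.64 kg VSS/d.

P_X ≈ 34.6 kg VSS/d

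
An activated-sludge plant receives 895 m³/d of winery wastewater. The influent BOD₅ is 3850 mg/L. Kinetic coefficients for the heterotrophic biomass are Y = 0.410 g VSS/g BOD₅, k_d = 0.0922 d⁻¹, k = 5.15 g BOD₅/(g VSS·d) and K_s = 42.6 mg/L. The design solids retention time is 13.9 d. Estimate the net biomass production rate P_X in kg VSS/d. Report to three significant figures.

For a completely mixed reactor with recycle the Lawrence–McCarty relation gives S = K_s·(1 + k_d·θ_c) / [θ_c·(Y·k − k_d) − 1] = 42.6 × (1 + 0.0922 × 13.9) / [13.9 × (0.410 × 5.15 − 0.0922) − 1] = 97.20 / 27.07 = 3.591 mg/L.
Y_obs = Y / (1 + k_d θ_c) = 0.410 / (1 + 0.0922 × 13.9) = 0.410 / 2.282 = 0.1797.
Substrate removed = Q·(S₀ − S) = 895 m³/d × (3850 − 3.59) g/m³ = 3.44×10^6 g/d = 3443 kg/d.
P_X = Y_obs · Q(S₀ − S) = 0.1797 × 3443 = 618.6 kg VSS/d.

P_X ≈ 619 kg VSS/d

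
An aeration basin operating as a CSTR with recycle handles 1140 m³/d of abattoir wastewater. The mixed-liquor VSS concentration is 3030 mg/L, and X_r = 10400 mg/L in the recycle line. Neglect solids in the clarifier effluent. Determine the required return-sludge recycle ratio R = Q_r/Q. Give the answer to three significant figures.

Solids balance on the clarifier gives (1+R)X = R·X_r, so R = X/(X_r − X) = 3030 / (10400 − 3030) = 0.4111.

R ≈ 0.411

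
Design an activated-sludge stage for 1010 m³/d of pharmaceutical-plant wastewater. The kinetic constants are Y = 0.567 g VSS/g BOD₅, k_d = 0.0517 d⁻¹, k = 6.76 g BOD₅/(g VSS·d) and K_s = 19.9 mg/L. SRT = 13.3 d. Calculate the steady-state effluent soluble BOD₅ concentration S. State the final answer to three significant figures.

S ≈ 0.681 mg/L

Effluent substrate depends only on kinetics and SRT: S = K_s(1 + k_d θ_c) / [θ_c(Yk − k_d) − 1] = 19.9 × (1 + 0.0517 × 13.3) / [13.3 × (0.567 × 6.76 − 0.0517) − 1] = 33.58 / 49.29 = 0.6813 mg/L.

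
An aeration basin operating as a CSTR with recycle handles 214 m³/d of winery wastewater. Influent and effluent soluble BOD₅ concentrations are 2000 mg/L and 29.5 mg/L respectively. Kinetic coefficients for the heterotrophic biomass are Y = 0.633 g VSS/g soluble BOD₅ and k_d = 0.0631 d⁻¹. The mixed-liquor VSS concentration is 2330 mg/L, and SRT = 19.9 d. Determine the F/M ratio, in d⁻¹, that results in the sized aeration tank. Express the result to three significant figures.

From the SRT design equation V = Y Q (S₀−S) θ_c / [X (1 + k_d θ_c)] = 0.633 × 214 × (2000 − 29.5) × 19.9 / [2330 × (1 + 0.0631 × 19.9)] = 5.31×10^6 / 5256 = 1011 m³.
F/M = applied load / biomass = Q·S₀/(V·X) = 214 × 2000 / (1011 × 2330) = 0.1818 d⁻¹.

F/M ≈ 0.182 d⁻¹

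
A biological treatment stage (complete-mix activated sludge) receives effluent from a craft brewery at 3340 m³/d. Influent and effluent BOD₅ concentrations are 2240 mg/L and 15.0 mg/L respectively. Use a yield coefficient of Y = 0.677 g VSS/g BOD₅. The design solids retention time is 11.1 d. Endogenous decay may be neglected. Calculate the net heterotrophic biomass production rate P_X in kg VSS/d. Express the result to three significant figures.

P_X ≈ 5030 kg VSS/d

With endogenous decay neglected, the observed yield equals the true yield: Y_obs = Y = 0.677 g VSS/g BOD₅.
Q·(S₀ − S) = 3340 × (2240 − 15.0) × 10⁻³ = 7432 kg/d removed.
Net biomass production P_X = Y_obs × Q·(S₀ − S) = 0.6770 × 7432 = 5031 kg VSS/d.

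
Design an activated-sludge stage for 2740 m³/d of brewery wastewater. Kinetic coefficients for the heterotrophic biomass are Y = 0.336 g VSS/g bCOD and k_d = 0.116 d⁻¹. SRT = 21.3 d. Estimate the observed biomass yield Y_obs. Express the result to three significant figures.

The observed yield is Y_obs = Y/(1 + k_d·θ_c) = 0.336 / (1 + 0.116 × 21.3) = 0.336 / 3.471 = 0.09681 g VSS per g bCOD removed.

Y_obs ≈ 0.0968 g VSS/g bCOD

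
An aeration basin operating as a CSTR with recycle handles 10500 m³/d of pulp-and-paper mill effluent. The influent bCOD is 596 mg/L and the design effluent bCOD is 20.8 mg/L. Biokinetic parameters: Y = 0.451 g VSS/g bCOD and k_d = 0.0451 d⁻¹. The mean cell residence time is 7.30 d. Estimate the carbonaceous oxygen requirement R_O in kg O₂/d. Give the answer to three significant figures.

Correct the yield for decay: Y_obs = Y/(1 + k_d θ_c) = 0.451 / (1 + 0.0451 × 7.30) = 0.451 / 1.329 = 0.3393.
ΔS = 596 − 20.8 = 575.2 mg/L, so the substrate removal rate is 10500 × 575.2/1000 = 6040 kg bCOD/d.
Biomass synthesised: P_X = Y_obs × 6040 = 2049 kg VSS/d.
R_O = Q·(S₀ − S) − 1.42·P_X = 6040 − 1.42 × 2049 = 3130 kg O₂/d.

R_O ≈ 3130 kg O₂/d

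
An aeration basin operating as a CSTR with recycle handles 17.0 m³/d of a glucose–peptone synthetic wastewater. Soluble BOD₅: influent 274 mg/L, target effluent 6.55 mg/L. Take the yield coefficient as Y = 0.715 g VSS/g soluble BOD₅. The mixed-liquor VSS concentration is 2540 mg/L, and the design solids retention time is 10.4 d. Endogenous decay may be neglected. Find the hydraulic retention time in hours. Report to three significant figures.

With k_d = 0 the design equation reduces to V = Y Q (S₀−S) θ_c / X = 0.715 × 17.0 × (274 − 6.55) × 10.4 / 2540 = 13.31 m³.
τ = V/Q = 13.31/17.0 = 0.7830 d, or 18.79 h.

τ ≈ 18.8 h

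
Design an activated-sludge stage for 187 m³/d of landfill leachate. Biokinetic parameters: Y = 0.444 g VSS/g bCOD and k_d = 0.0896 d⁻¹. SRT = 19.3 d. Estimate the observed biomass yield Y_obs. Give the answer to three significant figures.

The observed yield is Y_obs = Y/(1 + k_d·θ_c) = 0.444 / (1 + 0.0896 × 19.3) = 0.444 / 2.729 = 0.1627 g VSS per g bCOD removed.

Y_obs ≈ 0.163 g VSS/g bCOD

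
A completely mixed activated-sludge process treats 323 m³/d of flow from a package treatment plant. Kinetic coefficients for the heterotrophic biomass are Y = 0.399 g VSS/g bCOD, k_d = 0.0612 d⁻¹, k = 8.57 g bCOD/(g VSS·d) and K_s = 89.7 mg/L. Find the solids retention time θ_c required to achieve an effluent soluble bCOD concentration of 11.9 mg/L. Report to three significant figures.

θ_c ≈ 2.95 d

At the target effluent, Y k S/(K_s+S) = 0.399×8.57×11.9/101.6 = 0.4005 d⁻¹.
1/θ_c = 0.4005 − 0.0612 = 0.3393 d⁻¹, so θ_c = 2.947 d.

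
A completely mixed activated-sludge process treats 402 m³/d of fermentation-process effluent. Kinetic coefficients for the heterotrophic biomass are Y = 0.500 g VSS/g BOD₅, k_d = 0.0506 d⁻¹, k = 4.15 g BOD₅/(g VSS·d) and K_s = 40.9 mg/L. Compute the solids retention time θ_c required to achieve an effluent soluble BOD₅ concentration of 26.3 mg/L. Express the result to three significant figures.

θ_c ≈ 1.31 d

Specific growth rate at S = 26.3 mg/L: μ = YkS/(K_s+S) = 0.500·4.15·26.3/(40.9+26.3) = 0.8121 d⁻¹.
Then 1/θ_c = μ − k_d = 0.8121 − 0.0506 = 0.7615 d⁻¹, giving θ_c = 1.313 d.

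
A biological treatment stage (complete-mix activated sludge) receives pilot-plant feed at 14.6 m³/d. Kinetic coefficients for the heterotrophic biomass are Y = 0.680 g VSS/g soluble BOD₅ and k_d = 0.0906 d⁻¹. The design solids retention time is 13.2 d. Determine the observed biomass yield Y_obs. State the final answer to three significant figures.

Y_obs ≈ 0.310 g VSS/g soluble BOD₅

Correct the yield for decay: Y_obs = Y/(1 + k_d θ_c) = 0.680 / (1 + 0.0906 × 13.2) = 0.680 / 2.196 = 0.3097.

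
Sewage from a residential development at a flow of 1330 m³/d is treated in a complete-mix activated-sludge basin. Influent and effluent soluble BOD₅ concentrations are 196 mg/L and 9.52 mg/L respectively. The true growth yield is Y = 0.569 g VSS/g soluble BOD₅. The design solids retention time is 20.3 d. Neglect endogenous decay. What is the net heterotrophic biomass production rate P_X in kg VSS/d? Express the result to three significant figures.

P_X ≈ 141 kg VSS/d

No decay correction is needed, so Y_obs = Y = 0.569.
Mass of soluble BOD₅ removed per day: Q(S₀ − S) = 1330 × 186.5 g/m³ = 248.0 kg/d.
So the net sludge growth is P_X = 0.5690 × 248.0 = 141.1 kg VSS/d.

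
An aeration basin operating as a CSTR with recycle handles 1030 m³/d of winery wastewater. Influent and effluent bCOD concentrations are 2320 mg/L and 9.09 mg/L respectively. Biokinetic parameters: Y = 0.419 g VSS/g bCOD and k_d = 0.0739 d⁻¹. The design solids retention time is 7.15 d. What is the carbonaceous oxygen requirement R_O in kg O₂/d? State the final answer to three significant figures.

R_O ≈ 1450 kg O₂/d

Correct the yield for decay: Y_obs = Y/(1 + k_d θ_c) = 0.419 / (1 + 0.0739 × 7.15) = 0.419 / 1.528 = 0.2741.
Mass of bCOD removed per day: Q(S₀ − S) = 1030 × 2311 g/m³ = 2380 kg/d.
Biomass synthesised: P_X = Y_obs × 2380 = 652.5 kg VSS/d.
R_O = Q·(S₀ − S) − 1.42·P_X = 2380 − 1.42 × 652.5 = 1454 kg O₂/d.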